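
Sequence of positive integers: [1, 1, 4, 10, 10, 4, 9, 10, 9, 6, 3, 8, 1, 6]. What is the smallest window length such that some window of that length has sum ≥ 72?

10

add 1: running sum 1 < 72
add 1: running sum 2 < 72
add 4: running sum 6 < 72
add 10: running sum 16 < 72
add 10: running sum 26 < 72
add 4: running sum 30 < 72
add 9: running sum 39 < 72
add 10: running sum 49 < 72
add 9: running sum 58 < 72
add 6: running sum 64 < 72
add 3: running sum 67 < 72
add 8: shortest ending here [4, 10, 10, 4, 9, 10, 9, 6, 3, 8] sum 73, len 10
add 1: shortest ending here [4, 10, 10, 4, 9, 10, 9, 6, 3, 8, 1] sum 74, len 11
add 6: shortest ending here [10, 10, 4, 9, 10, 9, 6, 3, 8, 1, 6] sum 76, len 11
Shortest qualifying length: 10.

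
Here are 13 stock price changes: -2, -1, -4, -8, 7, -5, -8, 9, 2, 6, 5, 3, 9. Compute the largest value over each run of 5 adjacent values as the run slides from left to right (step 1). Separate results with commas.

7, 7, 7, 9, 9, 9, 9, 9, 9

(-2, -1, -4, -8, 7) → max 7
(-1, -4, -8, 7, -5) → max 7
(-4, -8, 7, -5, -8) → max 7
(-8, 7, -5, -8, 9) → max 9
(7, -5, -8, 9, 2) → max 9
(-5, -8, 9, 2, 6) → max 9
(-8, 9, 2, 6, 5) → max 9
(9, 2, 6, 5, 3) → max 9
(2, 6, 5, 3, 9) → max 9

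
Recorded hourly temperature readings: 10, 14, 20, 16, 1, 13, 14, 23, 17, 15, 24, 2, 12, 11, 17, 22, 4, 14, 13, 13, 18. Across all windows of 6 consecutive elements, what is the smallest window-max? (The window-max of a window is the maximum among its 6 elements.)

Window maxs for each of the 16 positions:
10 14 20 16 1 13 → max 20
14 20 16 1 13 14 → max 20
20 16 1 13 14 23 → max 23
16 1 13 14 23 17 → max 23
1 13 14 23 17 15 → max 23
13 14 23 17 15 24 → max 24
14 23 17 15 24 2 → max 24
23 17 15 24 2 12 → max 24
17 15 24 2 12 11 → max 24
15 24 2 12 11 17 → max 24
24 2 12 11 17 22 → max 24
2 12 11 17 22 4 → max 22
12 11 17 22 4 14 → max 22
11 17 22 4 14 13 → max 22
17 22 4 14 13 13 → max 22
22 4 14 13 13 18 → max 22
Smallest of these is 20.

20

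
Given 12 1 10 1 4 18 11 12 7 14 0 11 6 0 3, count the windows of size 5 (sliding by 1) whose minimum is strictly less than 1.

12 1 10 1 4 → min 1
1 10 1 4 18 → min 1
10 1 4 18 11 → min 1
1 4 18 11 12 → min 1
4 18 11 12 7 → min 4
18 11 12 7 14 → min 7
11 12 7 14 0 → min 0  < 1 ✓
12 7 14 0 11 → min 0  < 1 ✓
7 14 0 11 6 → min 0  < 1 ✓
14 0 11 6 0 → min 0  < 1 ✓
0 11 6 0 3 → min 0  < 1 ✓
5 windows satisfy the condition.

5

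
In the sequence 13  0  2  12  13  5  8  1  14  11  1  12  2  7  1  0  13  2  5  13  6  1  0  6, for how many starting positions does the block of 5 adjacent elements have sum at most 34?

13 0 2 12 13 → sum 40
0 2 12 13 5 → sum 32  ≤ 34 ✓
2 12 13 5 8 → sum 40
12 13 5 8 1 → sum 39
13 5 8 1 14 → sum 41
5 8 1 14 11 → sum 39
8 1 14 11 1 → sum 35
1 14 11 1 12 → sum 39
14 11 1 12 2 → sum 40
11 1 12 2 7 → sum 33  ≤ 34 ✓
1 12 2 7 1 → sum 23  ≤ 34 ✓
12 2 7 1 0 → sum 22  ≤ 34 ✓
2 7 1 0 13 → sum 23  ≤ 34 ✓
7 1 0 13 2 → sum 23  ≤ 34 ✓
1 0 13 2 5 → sum 21  ≤ 34 ✓
0 13 2 5 13 → sum 33  ≤ 34 ✓
13 2 5 13 6 → sum 39
2 5 13 6 1 → sum 27  ≤ 34 ✓
5 13 6 1 0 → sum 25  ≤ 34 ✓
13 6 1 0 6 → sum 26  ≤ 34 ✓
11 windows satisfy the condition.

11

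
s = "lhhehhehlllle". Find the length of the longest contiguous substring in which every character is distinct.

3

[l] len 1
[l, h] len 2
[h] len 1
[h, e] len 2
[e, h] len 2
[h] len 1
[h, e] len 2
[e, h] len 2
[e, h, l] len 3
[l] len 1
[l] len 1
[l] len 1
[l, e] len 2
Longest all-distinct length: 3.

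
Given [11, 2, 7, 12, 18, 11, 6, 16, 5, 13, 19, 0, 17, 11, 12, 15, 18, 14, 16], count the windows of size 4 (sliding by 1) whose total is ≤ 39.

4

[11, 2, 7, 12] → sum 32  ≤ 39 ✓
[2, 7, 12, 18] → sum 39  ≤ 39 ✓
[7, 12, 18, 11] → sum 48
[12, 18, 11, 6] → sum 47
[18, 11, 6, 16] → sum 51
[11, 6, 16, 5] → sum 38  ≤ 39 ✓
[6, 16, 5, 13] → sum 40
[16, 5, 13, 19] → sum 53
[5, 13, 19, 0] → sum 37  ≤ 39 ✓
[13, 19, 0, 17] → sum 49
[19, 0, 17, 11] → sum 47
[0, 17, 11, 12] → sum 40
[17, 11, 12, 15] → sum 55
[11, 12, 15, 18] → sum 56
[12, 15, 18, 14] → sum 59
[15, 18, 14, 16] → sum 63
4 windows satisfy the condition.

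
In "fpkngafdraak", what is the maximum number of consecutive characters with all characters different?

[f] len 1
[f, p] len 2
[f, p, k] len 3
[f, p, k, n] len 4
[f, p, k, n, g] len 5
[f, p, k, n, g, a] len 6
[p, k, n, g, a, f] len 6
[p, k, n, g, a, f, d] len 7
[p, k, n, g, a, f, d, r] len 8
[f, d, r, a] len 4
[a] len 1
[a, k] len 2
Longest all-distinct length: 8.

8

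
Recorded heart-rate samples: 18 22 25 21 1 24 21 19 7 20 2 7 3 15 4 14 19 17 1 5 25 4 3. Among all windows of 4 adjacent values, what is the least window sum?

27

18 22 25 21 → sum 86
22 25 21 1 → sum 69
25 21 1 24 → sum 71
21 1 24 21 → sum 67
1 24 21 19 → sum 65
24 21 19 7 → sum 71
21 19 7 20 → sum 67
19 7 20 2 → sum 48
7 20 2 7 → sum 36
20 2 7 3 → sum 32
2 7 3 15 → sum 27
7 3 15 4 → sum 29
3 15 4 14 → sum 36
15 4 14 19 → sum 52
4 14 19 17 → sum 54
14 19 17 1 → sum 51
19 17 1 5 → sum 42
17 1 5 25 → sum 48
1 5 25 4 → sum 35
5 25 4 3 → sum 37
Least of these is 27.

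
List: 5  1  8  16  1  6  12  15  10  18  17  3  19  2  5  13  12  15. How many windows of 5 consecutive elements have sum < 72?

13

(5, 1, 8, 16, 1) → sum 31  < 72 ✓
(1, 8, 16, 1, 6) → sum 32  < 72 ✓
(8, 16, 1, 6, 12) → sum 43  < 72 ✓
(16, 1, 6, 12, 15) → sum 50  < 72 ✓
(1, 6, 12, 15, 10) → sum 44  < 72 ✓
(6, 12, 15, 10, 18) → sum 61  < 72 ✓
(12, 15, 10, 18, 17) → sum 72
(15, 10, 18, 17, 3) → sum 63  < 72 ✓
(10, 18, 17, 3, 19) → sum 67  < 72 ✓
(18, 17, 3, 19, 2) → sum 59  < 72 ✓
(17, 3, 19, 2, 5) → sum 46  < 72 ✓
(3, 19, 2, 5, 13) → sum 42  < 72 ✓
(19, 2, 5, 13, 12) → sum 51  < 72 ✓
(2, 5, 13, 12, 15) → sum 47  < 72 ✓
13 windows satisfy the condition.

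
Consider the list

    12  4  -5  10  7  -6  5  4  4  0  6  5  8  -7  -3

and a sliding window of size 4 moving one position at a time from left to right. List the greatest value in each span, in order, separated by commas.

12, 10, 10, 10, 7, 5, 5, 6, 6, 8, 8, 8

[12, 4, -5, 10] → max 12
[4, -5, 10, 7] → max 10
[-5, 10, 7, -6] → max 10
[10, 7, -6, 5] → max 10
[7, -6, 5, 4] → max 7
[-6, 5, 4, 4] → max 5
[5, 4, 4, 0] → max 5
[4, 4, 0, 6] → max 6
[4, 0, 6, 5] → max 6
[0, 6, 5, 8] → max 8
[6, 5, 8, -7] → max 8
[5, 8, -7, -3] → max 8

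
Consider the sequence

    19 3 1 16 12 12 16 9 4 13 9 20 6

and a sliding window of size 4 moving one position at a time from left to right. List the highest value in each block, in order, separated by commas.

Sliding a size-4 window across the 13 values:
(19, 3, 1, 16) → max 19
(3, 1, 16, 12) → max 16
(1, 16, 12, 12) → max 16
(16, 12, 12, 16) → max 16
(12, 12, 16, 9) → max 16
(12, 16, 9, 4) → max 16
(16, 9, 4, 13) → max 16
(9, 4, 13, 9) → max 13
(4, 13, 9, 20) → max 20
(13, 9, 20, 6) → max 20

19, 16, 16, 16, 16, 16, 16, 13, 20, 20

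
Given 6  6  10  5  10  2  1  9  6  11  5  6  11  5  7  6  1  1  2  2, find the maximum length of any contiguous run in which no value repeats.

[6] len 1
[6] len 1
[6, 10] len 2
[6, 10, 5] len 3
[5, 10] len 2
[5, 10, 2] len 3
[5, 10, 2, 1] len 4
[5, 10, 2, 1, 9] len 5
[5, 10, 2, 1, 9, 6] len 6
[5, 10, 2, 1, 9, 6, 11] len 7
[10, 2, 1, 9, 6, 11, 5] len 7
[11, 5, 6] len 3
[5, 6, 11] len 3
[6, 11, 5] len 3
[6, 11, 5, 7] len 4
[11, 5, 7, 6] len 4
[11, 5, 7, 6, 1] len 5
[1] len 1
[1, 2] len 2
[2] len 1
Longest all-distinct length: 7.

7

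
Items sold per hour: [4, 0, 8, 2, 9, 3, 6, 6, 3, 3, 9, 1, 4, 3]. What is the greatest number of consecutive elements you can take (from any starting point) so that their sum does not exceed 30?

[4] sum 4 len 1
[4, 0] sum 4 len 2
[4, 0, 8] sum 12 len 3
[4, 0, 8, 2] sum 14 len 4
[4, 0, 8, 2, 9] sum 23 len 5
[4, 0, 8, 2, 9, 3] sum 26 len 6
[0, 8, 2, 9, 3, 6] sum 28 len 6
[2, 9, 3, 6, 6] sum 26 len 5
[2, 9, 3, 6, 6, 3] sum 29 len 6
[9, 3, 6, 6, 3, 3] sum 30 len 6
[3, 6, 6, 3, 3, 9] sum 30 len 6
[6, 6, 3, 3, 9, 1] sum 28 len 6
[6, 3, 3, 9, 1, 4] sum 26 len 6
[6, 3, 3, 9, 1, 4, 3] sum 29 len 7
Longest length seen: 7.

7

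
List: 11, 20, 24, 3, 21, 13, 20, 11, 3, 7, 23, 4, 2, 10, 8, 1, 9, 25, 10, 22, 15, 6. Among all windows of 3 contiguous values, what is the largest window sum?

57

Each size-3 window and its sum:
11 20 24 → sum 55
20 24 3 → sum 47
24 3 21 → sum 48
3 21 13 → sum 37
21 13 20 → sum 54
13 20 11 → sum 44
20 11 3 → sum 34
11 3 7 → sum 21
3 7 23 → sum 33
7 23 4 → sum 34
23 4 2 → sum 29
4 2 10 → sum 16
2 10 8 → sum 20
10 8 1 → sum 19
8 1 9 → sum 18
1 9 25 → sum 35
9 25 10 → sum 44
25 10 22 → sum 57
10 22 15 → sum 47
22 15 6 → sum 43
Largest of these is 57.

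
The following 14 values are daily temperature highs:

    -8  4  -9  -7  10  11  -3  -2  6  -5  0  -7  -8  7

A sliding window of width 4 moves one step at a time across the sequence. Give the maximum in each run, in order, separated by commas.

4, 10, 11, 11, 11, 11, 6, 6, 6, 0, 7

[-8, 4, -9, -7] → max 4
[4, -9, -7, 10] → max 10
[-9, -7, 10, 11] → max 11
[-7, 10, 11, -3] → max 11
[10, 11, -3, -2] → max 11
[11, -3, -2, 6] → max 11
[-3, -2, 6, -5] → max 6
[-2, 6, -5, 0] → max 6
[6, -5, 0, -7] → max 6
[-5, 0, -7, -8] → max 0
[0, -7, -8, 7] → max 7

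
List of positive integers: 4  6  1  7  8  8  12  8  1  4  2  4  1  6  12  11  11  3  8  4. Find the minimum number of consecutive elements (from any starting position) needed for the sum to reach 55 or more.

7

Extend right; whenever the sum reaches 55, record the length and shrink from the left:
add 4: running sum 4 < 55
add 6: running sum 10 < 55
add 1: running sum 11 < 55
add 7: running sum 18 < 55
add 8: running sum 26 < 55
add 8: running sum 34 < 55
add 12: running sum 46 < 55
add 8: running sum 54 < 55
end 8: [4, 6, 1, 7, 8, 8, 12, 8, 1] sum 55, len 9
end 9: [6, 1, 7, 8, 8, 12, 8, 1, 4] sum 55, len 9
end 10: [6, 1, 7, 8, 8, 12, 8, 1, 4, 2] sum 57, len 10
end 11: [1, 7, 8, 8, 12, 8, 1, 4, 2, 4] sum 55, len 10
end 12: [7, 8, 8, 12, 8, 1, 4, 2, 4, 1] sum 55, len 10
end 13: [7, 8, 8, 12, 8, 1, 4, 2, 4, 1, 6] sum 61, len 11
end 14: [8, 12, 8, 1, 4, 2, 4, 1, 6, 12] sum 58, len 10
end 15: [12, 8, 1, 4, 2, 4, 1, 6, 12, 11] sum 61, len 10
end 16: [8, 1, 4, 2, 4, 1, 6, 12, 11, 11] sum 60, len 10
end 17: [1, 4, 2, 4, 1, 6, 12, 11, 11, 3] sum 55, len 10
end 18: [4, 1, 6, 12, 11, 11, 3, 8] sum 56, len 8
end 19: [6, 12, 11, 11, 3, 8, 4] sum 55, len 7
Shortest qualifying length: 7.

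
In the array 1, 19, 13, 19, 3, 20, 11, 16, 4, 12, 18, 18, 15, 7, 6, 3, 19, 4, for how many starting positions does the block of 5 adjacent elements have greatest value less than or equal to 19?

9

1 19 13 19 3 → max 19  ≤ 19 ✓
19 13 19 3 20 → max 20
13 19 3 20 11 → max 20
19 3 20 11 16 → max 20
3 20 11 16 4 → max 20
20 11 16 4 12 → max 20
11 16 4 12 18 → max 18  ≤ 19 ✓
16 4 12 18 18 → max 18  ≤ 19 ✓
4 12 18 18 15 → max 18  ≤ 19 ✓
12 18 18 15 7 → max 18  ≤ 19 ✓
18 18 15 7 6 → max 18  ≤ 19 ✓
18 15 7 6 3 → max 18  ≤ 19 ✓
15 7 6 3 19 → max 19  ≤ 19 ✓
7 6 3 19 4 → max 19  ≤ 19 ✓
9 windows satisfy the condition.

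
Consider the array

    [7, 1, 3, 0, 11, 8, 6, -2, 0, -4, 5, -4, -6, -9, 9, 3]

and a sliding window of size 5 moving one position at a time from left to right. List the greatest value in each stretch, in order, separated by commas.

11, 11, 11, 11, 11, 8, 6, 5, 5, 5, 9, 9

[7, 1, 3, 0, 11] → max 11
[1, 3, 0, 11, 8] → max 11
[3, 0, 11, 8, 6] → max 11
[0, 11, 8, 6, -2] → max 11
[11, 8, 6, -2, 0] → max 11
[8, 6, -2, 0, -4] → max 8
[6, -2, 0, -4, 5] → max 6
[-2, 0, -4, 5, -4] → max 5
[0, -4, 5, -4, -6] → max 5
[-4, 5, -4, -6, -9] → max 5
[5, -4, -6, -9, 9] → max 9
[-4, -6, -9, 9, 3] → max 9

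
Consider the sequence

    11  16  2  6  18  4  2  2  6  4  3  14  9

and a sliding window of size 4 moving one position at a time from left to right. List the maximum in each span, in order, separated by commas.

11 16 2 6 → max 16
16 2 6 18 → max 18
2 6 18 4 → max 18
6 18 4 2 → max 18
18 4 2 2 → max 18
4 2 2 6 → max 6
2 2 6 4 → max 6
2 6 4 3 → max 6
6 4 3 14 → max 14
4 3 14 9 → max 14

16, 18, 18, 18, 18, 6, 6, 6, 14, 14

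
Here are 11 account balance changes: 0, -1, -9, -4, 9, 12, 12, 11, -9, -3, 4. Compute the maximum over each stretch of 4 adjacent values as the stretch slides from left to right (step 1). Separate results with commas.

0, 9, 12, 12, 12, 12, 12, 11

(0, -1, -9, -4) → max 0
(-1, -9, -4, 9) → max 9
(-9, -4, 9, 12) → max 12
(-4, 9, 12, 12) → max 12
(9, 12, 12, 11) → max 12
(12, 12, 11, -9) → max 12
(12, 11, -9, -3) → max 12
(11, -9, -3, 4) → max 11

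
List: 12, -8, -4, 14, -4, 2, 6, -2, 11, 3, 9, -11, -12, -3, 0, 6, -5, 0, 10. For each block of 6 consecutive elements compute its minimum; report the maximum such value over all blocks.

-2

[12, -8, -4, 14, -4, 2] → min -8
[-8, -4, 14, -4, 2, 6] → min -8
[-4, 14, -4, 2, 6, -2] → min -4
[14, -4, 2, 6, -2, 11] → min -4
[-4, 2, 6, -2, 11, 3] → min -4
[2, 6, -2, 11, 3, 9] → min -2
[6, -2, 11, 3, 9, -11] → min -11
[-2, 11, 3, 9, -11, -12] → min -12
[11, 3, 9, -11, -12, -3] → min -12
[3, 9, -11, -12, -3, 0] → min -12
[9, -11, -12, -3, 0, 6] → min -12
[-11, -12, -3, 0, 6, -5] → min -12
[-12, -3, 0, 6, -5, 0] → min -12
[-3, 0, 6, -5, 0, 10] → min -5
Maximum of these is -2.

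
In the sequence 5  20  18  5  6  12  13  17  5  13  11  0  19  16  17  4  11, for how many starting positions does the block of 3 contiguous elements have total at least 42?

[5, 20, 18] → sum 43  ≥ 42 ✓
[20, 18, 5] → sum 43  ≥ 42 ✓
[18, 5, 6] → sum 29
[5, 6, 12] → sum 23
[6, 12, 13] → sum 31
[12, 13, 17] → sum 42  ≥ 42 ✓
[13, 17, 5] → sum 35
[17, 5, 13] → sum 35
[5, 13, 11] → sum 29
[13, 11, 0] → sum 24
[11, 0, 19] → sum 30
[0, 19, 16] → sum 35
[19, 16, 17] → sum 52  ≥ 42 ✓
[16, 17, 4] → sum 37
[17, 4, 11] → sum 32
4 windows satisfy the condition.

4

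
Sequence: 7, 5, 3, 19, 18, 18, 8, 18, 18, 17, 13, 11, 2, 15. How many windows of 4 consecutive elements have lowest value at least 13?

1

[7, 5, 3, 19] → min 3
[5, 3, 19, 18] → min 3
[3, 19, 18, 18] → min 3
[19, 18, 18, 8] → min 8
[18, 18, 8, 18] → min 8
[18, 8, 18, 18] → min 8
[8, 18, 18, 17] → min 8
[18, 18, 17, 13] → min 13  ≥ 13 ✓
[18, 17, 13, 11] → min 11
[17, 13, 11, 2] → min 2
[13, 11, 2, 15] → min 2
1 window satisfy the condition.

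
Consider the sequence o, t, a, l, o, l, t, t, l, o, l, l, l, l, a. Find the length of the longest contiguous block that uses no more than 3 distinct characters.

11

[o] 1 distinct, len 1
[o, t] 2 distinct, len 2
[o, t, a] 3 distinct, len 3
[t, a, l] 3 distinct, len 3
[a, l, o] 3 distinct, len 3
[a, l, o, l] 3 distinct, len 4
[l, o, l, t] 3 distinct, len 4
[l, o, l, t, t] 3 distinct, len 5
[l, o, l, t, t, l] 3 distinct, len 6
[l, o, l, t, t, l, o] 3 distinct, len 7
[l, o, l, t, t, l, o, l] 3 distinct, len 8
[l, o, l, t, t, l, o, l, l] 3 distinct, len 9
[l, o, l, t, t, l, o, l, l, l] 3 distinct, len 10
[l, o, l, t, t, l, o, l, l, l, l] 3 distinct, len 11
[l, o, l, l, l, l, a] 3 distinct, len 7
Longest length with ≤3 distinct: 11.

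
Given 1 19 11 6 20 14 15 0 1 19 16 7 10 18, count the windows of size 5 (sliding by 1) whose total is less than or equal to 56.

6

1 19 11 6 20 → sum 57
19 11 6 20 14 → sum 70
11 6 20 14 15 → sum 66
6 20 14 15 0 → sum 55  ≤ 56 ✓
20 14 15 0 1 → sum 50  ≤ 56 ✓
14 15 0 1 19 → sum 49  ≤ 56 ✓
15 0 1 19 16 → sum 51  ≤ 56 ✓
0 1 19 16 7 → sum 43  ≤ 56 ✓
1 19 16 7 10 → sum 53  ≤ 56 ✓
19 16 7 10 18 → sum 70
6 windows satisfy the condition.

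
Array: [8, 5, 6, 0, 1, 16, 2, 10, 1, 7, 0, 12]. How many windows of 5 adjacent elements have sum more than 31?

1

[8, 5, 6, 0, 1] → sum 20
[5, 6, 0, 1, 16] → sum 28
[6, 0, 1, 16, 2] → sum 25
[0, 1, 16, 2, 10] → sum 29
[1, 16, 2, 10, 1] → sum 30
[16, 2, 10, 1, 7] → sum 36  > 31 ✓
[2, 10, 1, 7, 0] → sum 20
[10, 1, 7, 0, 12] → sum 30
1 window satisfy the condition.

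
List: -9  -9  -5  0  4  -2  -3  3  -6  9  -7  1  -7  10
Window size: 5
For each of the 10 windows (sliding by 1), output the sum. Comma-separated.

Sliding a size-5 window across the 14 values:
(-9, -9, -5, 0, 4) → sum -19
(-9, -5, 0, 4, -2) → sum -12
(-5, 0, 4, -2, -3) → sum -6
(0, 4, -2, -3, 3) → sum 2
(4, -2, -3, 3, -6) → sum -4
(-2, -3, 3, -6, 9) → sum 1
(-3, 3, -6, 9, -7) → sum -4
(3, -6, 9, -7, 1) → sum 0
(-6, 9, -7, 1, -7) → sum -10
(9, -7, 1, -7, 10) → sum 6

-19, -12, -6, 2, -4, 1, -4, 0, -10, 6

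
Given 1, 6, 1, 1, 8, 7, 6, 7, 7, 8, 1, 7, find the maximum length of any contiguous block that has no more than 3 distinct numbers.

[1] 1 distinct, len 1
[1, 6] 2 distinct, len 2
[1, 6, 1] 2 distinct, len 3
[1, 6, 1, 1] 2 distinct, len 4
[1, 6, 1, 1, 8] 3 distinct, len 5
[1, 1, 8, 7] 3 distinct, len 4
[8, 7, 6] 3 distinct, len 3
[8, 7, 6, 7] 3 distinct, len 4
[8, 7, 6, 7, 7] 3 distinct, len 5
[8, 7, 6, 7, 7, 8] 3 distinct, len 6
[7, 7, 8, 1] 3 distinct, len 4
[7, 7, 8, 1, 7] 3 distinct, len 5
Longest length with ≤3 distinct: 6.

6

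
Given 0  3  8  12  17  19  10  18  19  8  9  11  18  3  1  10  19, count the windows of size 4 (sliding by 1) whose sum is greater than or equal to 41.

0 3 8 12 → sum 23
3 8 12 17 → sum 40
8 12 17 19 → sum 56  ≥ 41 ✓
12 17 19 10 → sum 58  ≥ 41 ✓
17 19 10 18 → sum 64  ≥ 41 ✓
19 10 18 19 → sum 66  ≥ 41 ✓
10 18 19 8 → sum 55  ≥ 41 ✓
18 19 8 9 → sum 54  ≥ 41 ✓
19 8 9 11 → sum 47  ≥ 41 ✓
8 9 11 18 → sum 46  ≥ 41 ✓
9 11 18 3 → sum 41  ≥ 41 ✓
11 18 3 1 → sum 33
18 3 1 10 → sum 32
3 1 10 19 → sum 33
9 windows satisfy the condition.

9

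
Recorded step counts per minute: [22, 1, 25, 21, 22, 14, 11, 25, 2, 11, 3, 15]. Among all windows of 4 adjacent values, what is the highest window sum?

22 1 25 21 → sum 69
1 25 21 22 → sum 69
25 21 22 14 → sum 82
21 22 14 11 → sum 68
22 14 11 25 → sum 72
14 11 25 2 → sum 52
11 25 2 11 → sum 49
25 2 11 3 → sum 41
2 11 3 15 → sum 31
Highest of these is 82.

82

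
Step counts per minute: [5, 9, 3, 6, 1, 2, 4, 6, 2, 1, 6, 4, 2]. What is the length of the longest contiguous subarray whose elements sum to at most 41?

add 5: [5] sum 5, len 1
add 9: [5, 9] sum 14, len 2
add 3: [5, 9, 3] sum 17, len 3
add 6: [5, 9, 3, 6] sum 23, len 4
add 1: [5, 9, 3, 6, 1] sum 24, len 5
add 2: [5, 9, 3, 6, 1, 2] sum 26, len 6
add 4: [5, 9, 3, 6, 1, 2, 4] sum 30, len 7
add 6: [5, 9, 3, 6, 1, 2, 4, 6] sum 36, len 8
add 2: [5, 9, 3, 6, 1, 2, 4, 6, 2] sum 38, len 9
add 1: [5, 9, 3, 6, 1, 2, 4, 6, 2, 1] sum 39, len 10
add 6: [9, 3, 6, 1, 2, 4, 6, 2, 1, 6] sum 40, len 10
add 4: [3, 6, 1, 2, 4, 6, 2, 1, 6, 4] sum 35, len 10
add 2: [3, 6, 1, 2, 4, 6, 2, 1, 6, 4, 2] sum 37, len 11
Longest length seen: 11.

11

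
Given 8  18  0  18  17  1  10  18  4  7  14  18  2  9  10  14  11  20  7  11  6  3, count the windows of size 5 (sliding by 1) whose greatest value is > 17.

[8, 18, 0, 18, 17] → max 18  > 17 ✓
[18, 0, 18, 17, 1] → max 18  > 17 ✓
[0, 18, 17, 1, 10] → max 18  > 17 ✓
[18, 17, 1, 10, 18] → max 18  > 17 ✓
[17, 1, 10, 18, 4] → max 18  > 17 ✓
[1, 10, 18, 4, 7] → max 18  > 17 ✓
[10, 18, 4, 7, 14] → max 18  > 17 ✓
[18, 4, 7, 14, 18] → max 18  > 17 ✓
[4, 7, 14, 18, 2] → max 18  > 17 ✓
[7, 14, 18, 2, 9] → max 18  > 17 ✓
[14, 18, 2, 9, 10] → max 18  > 17 ✓
[18, 2, 9, 10, 14] → max 18  > 17 ✓
[2, 9, 10, 14, 11] → max 14
[9, 10, 14, 11, 20] → max 20  > 17 ✓
[10, 14, 11, 20, 7] → max 20  > 17 ✓
[14, 11, 20, 7, 11] → max 20  > 17 ✓
[11, 20, 7, 11, 6] → max 20  > 17 ✓
[20, 7, 11, 6, 3] → max 20  > 17 ✓
17 windows satisfy the condition.

17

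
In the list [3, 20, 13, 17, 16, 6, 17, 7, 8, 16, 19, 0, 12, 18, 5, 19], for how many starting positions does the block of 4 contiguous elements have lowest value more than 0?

9

3 20 13 17 → min 3  > 0 ✓
20 13 17 16 → min 13  > 0 ✓
13 17 16 6 → min 6  > 0 ✓
17 16 6 17 → min 6  > 0 ✓
16 6 17 7 → min 6  > 0 ✓
6 17 7 8 → min 6  > 0 ✓
17 7 8 16 → min 7  > 0 ✓
7 8 16 19 → min 7  > 0 ✓
8 16 19 0 → min 0
16 19 0 12 → min 0
19 0 12 18 → min 0
0 12 18 5 → min 0
12 18 5 19 → min 5  > 0 ✓
9 windows satisfy the condition.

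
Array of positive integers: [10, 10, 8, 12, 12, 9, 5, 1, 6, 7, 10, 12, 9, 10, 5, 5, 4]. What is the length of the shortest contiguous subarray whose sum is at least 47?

5

Extend right; whenever the sum reaches 47, record the length and shrink from the left:
add 10: running sum 10 < 47
add 10: running sum 20 < 47
add 8: running sum 28 < 47
add 12: running sum 40 < 47
add 12: shortest ending here [10, 10, 8, 12, 12] sum 52, len 5
add 9: shortest ending here [10, 8, 12, 12, 9] sum 51, len 5
add 5: shortest ending here [10, 8, 12, 12, 9, 5] sum 56, len 6
add 1: shortest ending here [8, 12, 12, 9, 5, 1] sum 47, len 6
add 6: shortest ending here [8, 12, 12, 9, 5, 1, 6] sum 53, len 7
add 7: shortest ending here [12, 12, 9, 5, 1, 6, 7] sum 52, len 7
add 10: shortest ending here [12, 9, 5, 1, 6, 7, 10] sum 50, len 7
add 12: shortest ending here [9, 5, 1, 6, 7, 10, 12] sum 50, len 7
add 9: shortest ending here [5, 1, 6, 7, 10, 12, 9] sum 50, len 7
add 10: shortest ending here [7, 10, 12, 9, 10] sum 48, len 5
add 5: shortest ending here [7, 10, 12, 9, 10, 5] sum 53, len 6
add 5: shortest ending here [10, 12, 9, 10, 5, 5] sum 51, len 6
add 4: shortest ending here [10, 12, 9, 10, 5, 5, 4] sum 55, len 7
Shortest qualifying length: 5.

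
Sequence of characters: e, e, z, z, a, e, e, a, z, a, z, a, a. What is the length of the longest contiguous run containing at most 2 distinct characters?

Extend right; when distinct count exceeds 2, shrink from the left:
add e: window [e] (1 distinct), len 1
add e: window [e, e] (1 distinct), len 2
add z: window [e, e, z] (2 distinct), len 3
add z: window [e, e, z, z] (2 distinct), len 4
add a: window [z, z, a] (2 distinct), len 3
add e: window [a, e] (2 distinct), len 2
add e: window [a, e, e] (2 distinct), len 3
add a: window [a, e, e, a] (2 distinct), len 4
add z: window [a, z] (2 distinct), len 2
add a: window [a, z, a] (2 distinct), len 3
add z: window [a, z, a, z] (2 distinct), len 4
add a: window [a, z, a, z, a] (2 distinct), len 5
add a: window [a, z, a, z, a, a] (2 distinct), len 6
Longest length with ≤2 distinct: 6.

6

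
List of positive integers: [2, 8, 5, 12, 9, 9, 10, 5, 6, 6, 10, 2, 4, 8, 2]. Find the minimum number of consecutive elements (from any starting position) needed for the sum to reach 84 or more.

add 2: running sum 2 < 84
add 8: running sum 10 < 84
add 5: running sum 15 < 84
add 12: running sum 27 < 84
add 9: running sum 36 < 84
add 9: running sum 45 < 84
add 10: running sum 55 < 84
add 5: running sum 60 < 84
add 6: running sum 66 < 84
add 6: running sum 72 < 84
add 10: running sum 82 < 84
add 2: shortest ending here [2, 8, 5, 12, 9, 9, 10, 5, 6, 6, 10, 2] sum 84, len 12
add 4: shortest ending here [8, 5, 12, 9, 9, 10, 5, 6, 6, 10, 2, 4] sum 86, len 12
add 8: shortest ending here [5, 12, 9, 9, 10, 5, 6, 6, 10, 2, 4, 8] sum 86, len 12
add 2: shortest ending here [5, 12, 9, 9, 10, 5, 6, 6, 10, 2, 4, 8, 2] sum 88, len 13
Shortest qualifying length: 12.

12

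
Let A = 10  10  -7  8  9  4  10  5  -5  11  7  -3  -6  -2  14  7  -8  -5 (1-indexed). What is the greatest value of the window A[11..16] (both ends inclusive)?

Elements at indices 11..16: 7, -3, -6, -2, 14, 7
max(7, -3, -6, -2, 14, 7) = 14

14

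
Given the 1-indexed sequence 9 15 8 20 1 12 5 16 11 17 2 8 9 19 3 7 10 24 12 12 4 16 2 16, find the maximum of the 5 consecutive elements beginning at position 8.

17

Elements at indices 8..12: 16, 11, 17, 2, 8
max(16, 11, 17, 2, 8) = 17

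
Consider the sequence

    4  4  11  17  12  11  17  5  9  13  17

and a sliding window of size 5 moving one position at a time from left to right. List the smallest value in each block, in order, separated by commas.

4, 4, 11, 5, 5, 5, 5

(4, 4, 11, 17, 12) → min 4
(4, 11, 17, 12, 11) → min 4
(11, 17, 12, 11, 17) → min 11
(17, 12, 11, 17, 5) → min 5
(12, 11, 17, 5, 9) → min 5
(11, 17, 5, 9, 13) → min 5
(17, 5, 9, 13, 17) → min 5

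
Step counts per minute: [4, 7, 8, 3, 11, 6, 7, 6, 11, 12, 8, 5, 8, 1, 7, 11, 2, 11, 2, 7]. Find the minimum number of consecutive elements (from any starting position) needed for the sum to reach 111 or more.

Extend right; whenever the sum reaches 111, record the length and shrink from the left:
add 4: running sum 4 < 111
add 7: running sum 11 < 111
add 8: running sum 19 < 111
add 3: running sum 22 < 111
add 11: running sum 33 < 111
add 6: running sum 39 < 111
add 7: running sum 46 < 111
add 6: running sum 52 < 111
add 11: running sum 63 < 111
add 12: running sum 75 < 111
add 8: running sum 83 < 111
add 5: running sum 88 < 111
add 8: running sum 96 < 111
add 1: running sum 97 < 111
add 7: running sum 104 < 111
add 11: shortest ending here [7, 8, 3, 11, 6, 7, 6, 11, 12, 8, 5, 8, 1, 7, 11] sum 111, len 15
add 2: shortest ending here [7, 8, 3, 11, 6, 7, 6, 11, 12, 8, 5, 8, 1, 7, 11, 2] sum 113, len 16
add 11: shortest ending here [8, 3, 11, 6, 7, 6, 11, 12, 8, 5, 8, 1, 7, 11, 2, 11] sum 117, len 16
add 2: shortest ending here [3, 11, 6, 7, 6, 11, 12, 8, 5, 8, 1, 7, 11, 2, 11, 2] sum 111, len 16
add 7: shortest ending here [11, 6, 7, 6, 11, 12, 8, 5, 8, 1, 7, 11, 2, 11, 2, 7] sum 115, len 16
Shortest qualifying length: 15.

15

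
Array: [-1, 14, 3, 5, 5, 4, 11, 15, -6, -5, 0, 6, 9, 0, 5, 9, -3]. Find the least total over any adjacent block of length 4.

-1 14 3 5 → sum 21
14 3 5 5 → sum 27
3 5 5 4 → sum 17
5 5 4 11 → sum 25
5 4 11 15 → sum 35
4 11 15 -6 → sum 24
11 15 -6 -5 → sum 15
15 -6 -5 0 → sum 4
-6 -5 0 6 → sum -5
-5 0 6 9 → sum 10
0 6 9 0 → sum 15
6 9 0 5 → sum 20
9 0 5 9 → sum 23
0 5 9 -3 → sum 11
Least of these is -5.

-5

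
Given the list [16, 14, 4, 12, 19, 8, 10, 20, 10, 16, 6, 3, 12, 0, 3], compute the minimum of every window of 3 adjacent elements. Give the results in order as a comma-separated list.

16 14 4 → min 4
14 4 12 → min 4
4 12 19 → min 4
12 19 8 → min 8
19 8 10 → min 8
8 10 20 → min 8
10 20 10 → min 10
20 10 16 → min 10
10 16 6 → min 6
16 6 3 → min 3
6 3 12 → min 3
3 12 0 → min 0
12 0 3 → min 0

4, 4, 4, 8, 8, 8, 10, 10, 6, 3, 3, 0, 0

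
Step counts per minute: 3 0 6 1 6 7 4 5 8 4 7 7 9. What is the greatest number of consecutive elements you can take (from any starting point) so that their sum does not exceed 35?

add 3: [3] sum 3, len 1
add 0: [3, 0] sum 3, len 2
add 6: [3, 0, 6] sum 9, len 3
add 1: [3, 0, 6, 1] sum 10, len 4
add 6: [3, 0, 6, 1, 6] sum 16, len 5
add 7: [3, 0, 6, 1, 6, 7] sum 23, len 6
add 4: [3, 0, 6, 1, 6, 7, 4] sum 27, len 7
add 5: [3, 0, 6, 1, 6, 7, 4, 5] sum 32, len 8
add 8: [1, 6, 7, 4, 5, 8] sum 31, len 6
add 4: [1, 6, 7, 4, 5, 8, 4] sum 35, len 7
add 7: [7, 4, 5, 8, 4, 7] sum 35, len 6
add 7: [4, 5, 8, 4, 7, 7] sum 35, len 6
add 9: [8, 4, 7, 7, 9] sum 35, len 5
Longest length seen: 8.

8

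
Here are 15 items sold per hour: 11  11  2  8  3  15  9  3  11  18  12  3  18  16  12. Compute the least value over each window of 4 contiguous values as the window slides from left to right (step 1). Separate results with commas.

11 11 2 8 → min 2
11 2 8 3 → min 2
2 8 3 15 → min 2
8 3 15 9 → min 3
3 15 9 3 → min 3
15 9 3 11 → min 3
9 3 11 18 → min 3
3 11 18 12 → min 3
11 18 12 3 → min 3
18 12 3 18 → min 3
12 3 18 16 → min 3
3 18 16 12 → min 3

2, 2, 2, 3, 3, 3, 3, 3, 3, 3, 3, 3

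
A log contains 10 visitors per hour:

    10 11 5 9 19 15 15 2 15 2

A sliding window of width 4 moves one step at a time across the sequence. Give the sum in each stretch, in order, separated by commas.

[10, 11, 5, 9] → sum 35
[11, 5, 9, 19] → sum 44
[5, 9, 19, 15] → sum 48
[9, 19, 15, 15] → sum 58
[19, 15, 15, 2] → sum 51
[15, 15, 2, 15] → sum 47
[15, 2, 15, 2] → sum 34

35, 44, 48, 58, 51, 47, 34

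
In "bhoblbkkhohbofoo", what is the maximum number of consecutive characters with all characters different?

[b] len 1
[b, h] len 2
[b, h, o] len 3
[h, o, b] len 3
[h, o, b, l] len 4
[l, b] len 2
[l, b, k] len 3
[k] len 1
[k, h] len 2
[k, h, o] len 3
[o, h] len 2
[o, h, b] len 3
[h, b, o] len 3
[h, b, o, f] len 4
[f, o] len 2
[o] len 1
Longest all-distinct length: 4.

4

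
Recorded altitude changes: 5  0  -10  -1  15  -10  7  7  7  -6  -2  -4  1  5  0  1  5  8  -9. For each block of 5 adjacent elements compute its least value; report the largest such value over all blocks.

Each size-5 window and its min:
5 0 -10 -1 15 → min -10
0 -10 -1 15 -10 → min -10
-10 -1 15 -10 7 → min -10
-1 15 -10 7 7 → min -10
15 -10 7 7 7 → min -10
-10 7 7 7 -6 → min -10
7 7 7 -6 -2 → min -6
7 7 -6 -2 -4 → min -6
7 -6 -2 -4 1 → min -6
-6 -2 -4 1 5 → min -6
-2 -4 1 5 0 → min -4
-4 1 5 0 1 → min -4
1 5 0 1 5 → min 0
5 0 1 5 8 → min 0
0 1 5 8 -9 → min -9
Largest of these is 0.

0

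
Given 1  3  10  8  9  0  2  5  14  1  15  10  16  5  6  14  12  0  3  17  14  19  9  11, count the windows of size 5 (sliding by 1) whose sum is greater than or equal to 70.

1

(1, 3, 10, 8, 9) → sum 31
(3, 10, 8, 9, 0) → sum 30
(10, 8, 9, 0, 2) → sum 29
(8, 9, 0, 2, 5) → sum 24
(9, 0, 2, 5, 14) → sum 30
(0, 2, 5, 14, 1) → sum 22
(2, 5, 14, 1, 15) → sum 37
(5, 14, 1, 15, 10) → sum 45
(14, 1, 15, 10, 16) → sum 56
(1, 15, 10, 16, 5) → sum 47
(15, 10, 16, 5, 6) → sum 52
(10, 16, 5, 6, 14) → sum 51
(16, 5, 6, 14, 12) → sum 53
(5, 6, 14, 12, 0) → sum 37
(6, 14, 12, 0, 3) → sum 35
(14, 12, 0, 3, 17) → sum 46
(12, 0, 3, 17, 14) → sum 46
(0, 3, 17, 14, 19) → sum 53
(3, 17, 14, 19, 9) → sum 62
(17, 14, 19, 9, 11) → sum 70  ≥ 70 ✓
1 window satisfy the condition.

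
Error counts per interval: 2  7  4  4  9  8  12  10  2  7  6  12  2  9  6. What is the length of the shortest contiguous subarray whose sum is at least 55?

add 2: running sum 2 < 55
add 7: running sum 9 < 55
add 4: running sum 13 < 55
add 4: running sum 17 < 55
add 9: running sum 26 < 55
add 8: running sum 34 < 55
add 12: running sum 46 < 55
add 10: shortest ending here [2, 7, 4, 4, 9, 8, 12, 10] sum 56, len 8
add 2: shortest ending here [7, 4, 4, 9, 8, 12, 10, 2] sum 56, len 8
add 7: shortest ending here [4, 4, 9, 8, 12, 10, 2, 7] sum 56, len 8
add 6: shortest ending here [4, 9, 8, 12, 10, 2, 7, 6] sum 58, len 8
add 12: shortest ending here [8, 12, 10, 2, 7, 6, 12] sum 57, len 7
add 2: shortest ending here [8, 12, 10, 2, 7, 6, 12, 2] sum 59, len 8
add 9: shortest ending here [12, 10, 2, 7, 6, 12, 2, 9] sum 60, len 8
add 6: shortest ending here [12, 10, 2, 7, 6, 12, 2, 9, 6] sum 66, len 9
Shortest qualifying length: 7.

7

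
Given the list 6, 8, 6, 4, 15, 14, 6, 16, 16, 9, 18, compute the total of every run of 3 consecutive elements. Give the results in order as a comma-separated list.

6 8 6 → sum 20
8 6 4 → sum 18
6 4 15 → sum 25
4 15 14 → sum 33
15 14 6 → sum 35
14 6 16 → sum 36
6 16 16 → sum 38
16 16 9 → sum 41
16 9 18 → sum 43

20, 18, 25, 33, 35, 36, 38, 41, 43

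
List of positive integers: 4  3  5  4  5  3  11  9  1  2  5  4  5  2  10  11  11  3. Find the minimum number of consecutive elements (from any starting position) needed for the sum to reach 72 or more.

12

add 4: running sum 4 < 72
add 3: running sum 7 < 72
add 5: running sum 12 < 72
add 4: running sum 16 < 72
add 5: running sum 21 < 72
add 3: running sum 24 < 72
add 11: running sum 35 < 72
add 9: running sum 44 < 72
add 1: running sum 45 < 72
add 2: running sum 47 < 72
add 5: running sum 52 < 72
add 4: running sum 56 < 72
add 5: running sum 61 < 72
add 2: running sum 63 < 72
end 14: [4, 3, 5, 4, 5, 3, 11, 9, 1, 2, 5, 4, 5, 2, 10] sum 73, len 15
end 15: [4, 5, 3, 11, 9, 1, 2, 5, 4, 5, 2, 10, 11] sum 72, len 13
end 16: [3, 11, 9, 1, 2, 5, 4, 5, 2, 10, 11, 11] sum 74, len 12
end 17: [11, 9, 1, 2, 5, 4, 5, 2, 10, 11, 11, 3] sum 74, len 12
Shortest qualifying length: 12.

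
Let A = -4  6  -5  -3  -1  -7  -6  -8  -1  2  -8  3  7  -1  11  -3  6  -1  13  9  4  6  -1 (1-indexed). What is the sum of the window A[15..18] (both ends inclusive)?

13

Elements at indices 15..18: 11, -3, 6, -1
sum(11, -3, 6, -1) = 13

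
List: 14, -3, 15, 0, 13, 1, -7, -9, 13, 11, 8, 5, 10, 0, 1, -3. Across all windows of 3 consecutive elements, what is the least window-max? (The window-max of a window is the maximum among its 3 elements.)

1

(14, -3, 15) → max 15
(-3, 15, 0) → max 15
(15, 0, 13) → max 15
(0, 13, 1) → max 13
(13, 1, -7) → max 13
(1, -7, -9) → max 1
(-7, -9, 13) → max 13
(-9, 13, 11) → max 13
(13, 11, 8) → max 13
(11, 8, 5) → max 11
(8, 5, 10) → max 10
(5, 10, 0) → max 10
(10, 0, 1) → max 10
(0, 1, -3) → max 1
Least of these is 1.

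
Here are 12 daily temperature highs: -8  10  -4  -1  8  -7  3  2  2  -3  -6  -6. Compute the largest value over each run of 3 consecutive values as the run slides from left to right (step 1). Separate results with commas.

10, 10, 8, 8, 8, 3, 3, 2, 2, -3

(-8, 10, -4) → max 10
(10, -4, -1) → max 10
(-4, -1, 8) → max 8
(-1, 8, -7) → max 8
(8, -7, 3) → max 8
(-7, 3, 2) → max 3
(3, 2, 2) → max 3
(2, 2, -3) → max 2
(2, -3, -6) → max 2
(-3, -6, -6) → max -3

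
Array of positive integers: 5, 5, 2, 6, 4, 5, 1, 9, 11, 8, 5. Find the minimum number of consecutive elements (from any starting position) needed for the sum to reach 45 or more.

add 5: running sum 5 < 45
add 5: running sum 10 < 45
add 2: running sum 12 < 45
add 6: running sum 18 < 45
add 4: running sum 22 < 45
add 5: running sum 27 < 45
add 1: running sum 28 < 45
add 9: running sum 37 < 45
end 8: [5, 5, 2, 6, 4, 5, 1, 9, 11] sum 48, len 9
end 9: [2, 6, 4, 5, 1, 9, 11, 8] sum 46, len 8
end 10: [6, 4, 5, 1, 9, 11, 8, 5] sum 49, len 8
Shortest qualifying length: 8.

8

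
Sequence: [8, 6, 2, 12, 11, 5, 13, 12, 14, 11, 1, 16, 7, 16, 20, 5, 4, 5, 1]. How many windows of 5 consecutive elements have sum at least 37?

13

[8, 6, 2, 12, 11] → sum 39  ≥ 37 ✓
[6, 2, 12, 11, 5] → sum 36
[2, 12, 11, 5, 13] → sum 43  ≥ 37 ✓
[12, 11, 5, 13, 12] → sum 53  ≥ 37 ✓
[11, 5, 13, 12, 14] → sum 55  ≥ 37 ✓
[5, 13, 12, 14, 11] → sum 55  ≥ 37 ✓
[13, 12, 14, 11, 1] → sum 51  ≥ 37 ✓
[12, 14, 11, 1, 16] → sum 54  ≥ 37 ✓
[14, 11, 1, 16, 7] → sum 49  ≥ 37 ✓
[11, 1, 16, 7, 16] → sum 51  ≥ 37 ✓
[1, 16, 7, 16, 20] → sum 60  ≥ 37 ✓
[16, 7, 16, 20, 5] → sum 64  ≥ 37 ✓
[7, 16, 20, 5, 4] → sum 52  ≥ 37 ✓
[16, 20, 5, 4, 5] → sum 50  ≥ 37 ✓
[20, 5, 4, 5, 1] → sum 35
13 windows satisfy the condition.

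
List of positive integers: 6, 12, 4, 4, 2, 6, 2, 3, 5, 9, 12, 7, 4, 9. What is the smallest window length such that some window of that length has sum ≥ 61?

11

add 6: running sum 6 < 61
add 12: running sum 18 < 61
add 4: running sum 22 < 61
add 4: running sum 26 < 61
add 2: running sum 28 < 61
add 6: running sum 34 < 61
add 2: running sum 36 < 61
add 3: running sum 39 < 61
add 5: running sum 44 < 61
add 9: running sum 53 < 61
end 10: [6, 12, 4, 4, 2, 6, 2, 3, 5, 9, 12] sum 65, len 11
end 11: [12, 4, 4, 2, 6, 2, 3, 5, 9, 12, 7] sum 66, len 11
end 12: [12, 4, 4, 2, 6, 2, 3, 5, 9, 12, 7, 4] sum 70, len 12
end 13: [4, 2, 6, 2, 3, 5, 9, 12, 7, 4, 9] sum 63, len 11
Shortest qualifying length: 11.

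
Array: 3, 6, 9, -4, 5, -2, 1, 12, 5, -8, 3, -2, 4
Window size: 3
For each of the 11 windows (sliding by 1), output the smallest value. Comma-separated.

3 6 9 → min 3
6 9 -4 → min -4
9 -4 5 → min -4
-4 5 -2 → min -4
5 -2 1 → min -2
-2 1 12 → min -2
1 12 5 → min 1
12 5 -8 → min -8
5 -8 3 → min -8
-8 3 -2 → min -8
3 -2 4 → min -2

3, -4, -4, -4, -2, -2, 1, -8, -8, -8, -2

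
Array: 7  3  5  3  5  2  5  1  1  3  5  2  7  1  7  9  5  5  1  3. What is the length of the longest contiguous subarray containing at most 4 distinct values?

11

[7] 1 distinct, len 1
[7, 3] 2 distinct, len 2
[7, 3, 5] 3 distinct, len 3
[7, 3, 5, 3] 3 distinct, len 4
[7, 3, 5, 3, 5] 3 distinct, len 5
[7, 3, 5, 3, 5, 2] 4 distinct, len 6
[7, 3, 5, 3, 5, 2, 5] 4 distinct, len 7
[3, 5, 3, 5, 2, 5, 1] 4 distinct, len 7
[3, 5, 3, 5, 2, 5, 1, 1] 4 distinct, len 8
[3, 5, 3, 5, 2, 5, 1, 1, 3] 4 distinct, len 9
[3, 5, 3, 5, 2, 5, 1, 1, 3, 5] 4 distinct, len 10
[3, 5, 3, 5, 2, 5, 1, 1, 3, 5, 2] 4 distinct, len 11
[3, 5, 2, 7] 4 distinct, len 4
[5, 2, 7, 1] 4 distinct, len 4
[5, 2, 7, 1, 7] 4 distinct, len 5
[2, 7, 1, 7, 9] 4 distinct, len 5
[7, 1, 7, 9, 5] 4 distinct, len 5
[7, 1, 7, 9, 5, 5] 4 distinct, len 6
[7, 1, 7, 9, 5, 5, 1] 4 distinct, len 7
[9, 5, 5, 1, 3] 4 distinct, len 5
Longest length with ≤4 distinct: 11.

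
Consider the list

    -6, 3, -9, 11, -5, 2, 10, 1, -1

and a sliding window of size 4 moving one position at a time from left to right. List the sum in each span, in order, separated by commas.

-6 3 -9 11 → sum -1
3 -9 11 -5 → sum 0
-9 11 -5 2 → sum -1
11 -5 2 10 → sum 18
-5 2 10 1 → sum 8
2 10 1 -1 → sum 12

-1, 0, -1, 18, 8, 12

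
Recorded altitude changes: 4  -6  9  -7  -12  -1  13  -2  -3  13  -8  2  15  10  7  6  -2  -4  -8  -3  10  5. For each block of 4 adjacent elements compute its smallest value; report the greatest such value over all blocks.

6

Each size-4 window and its min:
4 -6 9 -7 → min -7
-6 9 -7 -12 → min -12
9 -7 -12 -1 → min -12
-7 -12 -1 13 → min -12
-12 -1 13 -2 → min -12
-1 13 -2 -3 → min -3
13 -2 -3 13 → min -3
-2 -3 13 -8 → min -8
-3 13 -8 2 → min -8
13 -8 2 15 → min -8
-8 2 15 10 → min -8
2 15 10 7 → min 2
15 10 7 6 → min 6
10 7 6 -2 → min -2
7 6 -2 -4 → min -4
6 -2 -4 -8 → min -8
-2 -4 -8 -3 → min -8
-4 -8 -3 10 → min -8
-8 -3 10 5 → min -8
Greatest of these is 6.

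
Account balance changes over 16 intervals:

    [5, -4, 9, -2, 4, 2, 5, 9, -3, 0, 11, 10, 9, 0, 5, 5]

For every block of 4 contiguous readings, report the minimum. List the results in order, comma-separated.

-4, -4, -2, -2, 2, -3, -3, -3, -3, 0, 0, 0, 0

Sliding a size-4 window across the 16 values:
[5, -4, 9, -2] → min -4
[-4, 9, -2, 4] → min -4
[9, -2, 4, 2] → min -2
[-2, 4, 2, 5] → min -2
[4, 2, 5, 9] → min 2
[2, 5, 9, -3] → min -3
[5, 9, -3, 0] → min -3
[9, -3, 0, 11] → min -3
[-3, 0, 11, 10] → min -3
[0, 11, 10, 9] → min 0
[11, 10, 9, 0] → min 0
[10, 9, 0, 5] → min 0
[9, 0, 5, 5] → min 0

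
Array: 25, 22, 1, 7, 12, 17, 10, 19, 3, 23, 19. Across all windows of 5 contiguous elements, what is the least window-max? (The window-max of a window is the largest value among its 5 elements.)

[25, 22, 1, 7, 12] → max 25
[22, 1, 7, 12, 17] → max 22
[1, 7, 12, 17, 10] → max 17
[7, 12, 17, 10, 19] → max 19
[12, 17, 10, 19, 3] → max 19
[17, 10, 19, 3, 23] → max 23
[10, 19, 3, 23, 19] → max 23
Least of these is 17.

17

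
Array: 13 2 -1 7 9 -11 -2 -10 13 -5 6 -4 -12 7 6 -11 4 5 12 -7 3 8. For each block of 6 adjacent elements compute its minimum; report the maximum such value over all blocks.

-7

(13, 2, -1, 7, 9, -11) → min -11
(2, -1, 7, 9, -11, -2) → min -11
(-1, 7, 9, -11, -2, -10) → min -11
(7, 9, -11, -2, -10, 13) → min -11
(9, -11, -2, -10, 13, -5) → min -11
(-11, -2, -10, 13, -5, 6) → min -11
(-2, -10, 13, -5, 6, -4) → min -10
(-10, 13, -5, 6, -4, -12) → min -12
(13, -5, 6, -4, -12, 7) → min -12
(-5, 6, -4, -12, 7, 6) → min -12
(6, -4, -12, 7, 6, -11) → min -12
(-4, -12, 7, 6, -11, 4) → min -12
(-12, 7, 6, -11, 4, 5) → min -12
(7, 6, -11, 4, 5, 12) → min -11
(6, -11, 4, 5, 12, -7) → min -11
(-11, 4, 5, 12, -7, 3) → min -11
(4, 5, 12, -7, 3, 8) → min -7
Maximum of these is -7.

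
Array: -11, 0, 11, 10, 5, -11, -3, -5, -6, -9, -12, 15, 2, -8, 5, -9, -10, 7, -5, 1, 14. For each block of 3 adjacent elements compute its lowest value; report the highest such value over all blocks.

5

[-11, 0, 11] → min -11
[0, 11, 10] → min 0
[11, 10, 5] → min 5
[10, 5, -11] → min -11
[5, -11, -3] → min -11
[-11, -3, -5] → min -11
[-3, -5, -6] → min -6
[-5, -6, -9] → min -9
[-6, -9, -12] → min -12
[-9, -12, 15] → min -12
[-12, 15, 2] → min -12
[15, 2, -8] → min -8
[2, -8, 5] → min -8
[-8, 5, -9] → min -9
[5, -9, -10] → min -10
[-9, -10, 7] → min -10
[-10, 7, -5] → min -10
[7, -5, 1] → min -5
[-5, 1, 14] → min -5
Highest of these is 5.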